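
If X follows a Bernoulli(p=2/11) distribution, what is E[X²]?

Using the identity E[X²] = Var(X) + (E[X])²:
E[X] = \frac{2}{11}
Var(X) = \frac{18}{121}
E[X²] = \frac{18}{121} + (\frac{2}{11})²
= \frac{2}{11}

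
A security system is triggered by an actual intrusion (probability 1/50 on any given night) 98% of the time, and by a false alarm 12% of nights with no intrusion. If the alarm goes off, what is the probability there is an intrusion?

Let D = the rare event, + = positive/flagged.
P(D) = 1/50
P(+|D) = 98/100 = 49/50
P(+|D') = 12/100 = 3/25
P(+) = P(+|D)P(D) + P(+|D')P(D')
     = \frac{49}{50} × \frac{1}{50} + \frac{3}{25} × \frac{49}{50}
     = \frac{343}{2500}
P(D|+) = P(+|D)P(D)/P(+) = \frac{1}{7}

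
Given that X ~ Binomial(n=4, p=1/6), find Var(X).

For X ~ Binomial(n=4, p=1/6):
Var(X) = \frac{5}{9}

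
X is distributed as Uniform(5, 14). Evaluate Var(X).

For X ~ Uniform(5, 14):
Var(X) = \frac{27}{4}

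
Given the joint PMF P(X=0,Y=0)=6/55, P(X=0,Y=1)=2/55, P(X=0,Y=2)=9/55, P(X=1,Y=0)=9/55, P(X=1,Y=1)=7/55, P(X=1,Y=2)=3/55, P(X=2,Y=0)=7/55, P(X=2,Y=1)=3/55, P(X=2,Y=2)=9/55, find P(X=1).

P(X=1) = P(X=1,Y=0) + P(X=1,Y=1) + P(X=1,Y=2)
= 9/55 + 7/55 + 3/55
= 19/55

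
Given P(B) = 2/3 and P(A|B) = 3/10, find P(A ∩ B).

By definition, P(A|B) = P(A ∩ B) / P(B)
So P(A ∩ B) = P(A|B) × P(B)
= 3/10 × 2/3
= 1/5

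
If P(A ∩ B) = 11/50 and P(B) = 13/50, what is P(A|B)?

P(A|B) = P(A ∩ B) / P(B)
= (11/50) / (13/50)
= 11/13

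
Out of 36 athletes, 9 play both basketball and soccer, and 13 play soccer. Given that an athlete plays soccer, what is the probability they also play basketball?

P(A ∩ B) = 9/36 = 1/4
P(B) = 13/36
P(A|B) = P(A ∩ B) / P(B) = (1/4) / (13/36) = 9/13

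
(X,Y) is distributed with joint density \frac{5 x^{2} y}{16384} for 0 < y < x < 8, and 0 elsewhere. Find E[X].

f_X(x) = ∫_0^x \frac{5 x^{2} y}{16384} dy = \frac{5 x^{4}}{32768}
E[X] = ∫_0^8 x × (\frac{5 x^{4}}{32768}) dx = \frac{20}{3}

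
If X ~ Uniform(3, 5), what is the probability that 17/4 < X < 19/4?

P(17/4 < X < 19/4) = ∫_{17/4}^{19/4} f(x) dx
where f(x) = \frac{1}{2}
= \frac{1}{4}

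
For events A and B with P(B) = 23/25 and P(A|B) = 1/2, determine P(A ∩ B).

By definition, P(A|B) = P(A ∩ B) / P(B)
So P(A ∩ B) = P(A|B) × P(B)
= 1/2 × 23/25
= 23/50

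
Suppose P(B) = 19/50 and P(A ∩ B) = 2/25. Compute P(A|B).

P(A|B) = P(A ∩ B) / P(B)
= (2/25) / (19/50)
= 4/19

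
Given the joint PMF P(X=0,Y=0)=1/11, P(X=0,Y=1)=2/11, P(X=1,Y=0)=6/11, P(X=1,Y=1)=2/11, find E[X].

First find marginal of X:
P(X=0) = 3/11
P(X=1) = 8/11
E[X] = 0 × 3/11 + 1 × 8/11 = 8/11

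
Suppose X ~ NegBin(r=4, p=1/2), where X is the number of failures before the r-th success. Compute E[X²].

Using the identity E[X²] = Var(X) + (E[X])²:
E[X] = 4
Var(X) = 8
E[X²] = 8 + (4)²
= 24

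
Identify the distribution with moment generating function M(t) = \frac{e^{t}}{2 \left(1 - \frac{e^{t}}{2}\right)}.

The MGF M(t) = \frac{e^{t}}{2 \left(1 - \frac{e^{t}}{2}\right)} is the standard form for the Geometric distribution.
Comparing with the known MGF formula identifies: Geometric(p=1/2), X = trial number of first success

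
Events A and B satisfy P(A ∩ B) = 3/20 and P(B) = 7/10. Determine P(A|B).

P(A|B) = P(A ∩ B) / P(B)
= (3/20) / (7/10)
= 3/14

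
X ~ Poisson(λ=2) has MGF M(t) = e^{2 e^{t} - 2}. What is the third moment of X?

To find E[X^3], compute M^(3)(0):
M^(1)(t) = 2 e^{t} e^{2 e^{t} - 2}
M^(2)(t) = 4 e^{2 t} e^{2 e^{t} - 2} + 2 e^{t} e^{2 e^{t} - 2}
M^(3)(t) = 8 e^{3 t} e^{2 e^{t} - 2} + 12 e^{2 t} e^{2 e^{t} - 2} + 2 e^{t} e^{2 e^{t} - 2}
M^(3)(0) = 22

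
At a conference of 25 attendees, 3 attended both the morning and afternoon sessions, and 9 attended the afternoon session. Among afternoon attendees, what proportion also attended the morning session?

P(A ∩ B) = 3/25
P(B) = 9/25
P(A|B) = P(A ∩ B) / P(B) = (3/25) / (9/25) = 1/3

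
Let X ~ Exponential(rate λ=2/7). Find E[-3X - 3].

For X ~ Exponential(rate λ=2/7):
E[X] = \frac{7}{2}
E[-3X - 3] = -3 × E[X] - 3 = - \frac{27}{2}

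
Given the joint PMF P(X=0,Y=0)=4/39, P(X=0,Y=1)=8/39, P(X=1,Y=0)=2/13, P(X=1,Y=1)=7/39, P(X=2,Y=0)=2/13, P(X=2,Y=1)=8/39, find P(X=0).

P(X=0) = P(X=0,Y=0) + P(X=0,Y=1)
= 4/39 + 8/39
= 4/13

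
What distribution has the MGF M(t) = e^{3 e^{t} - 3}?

The MGF M(t) = e^{3 e^{t} - 3} is the standard form for the Poisson distribution.
Comparing with the known MGF formula identifies: Poisson(λ=3)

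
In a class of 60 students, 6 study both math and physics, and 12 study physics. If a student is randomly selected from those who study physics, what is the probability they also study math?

P(A ∩ B) = 6/60 = 1/10
P(B) = 12/60 = 1/5
P(A|B) = P(A ∩ B) / P(B) = (1/10) / (1/5) = 1/2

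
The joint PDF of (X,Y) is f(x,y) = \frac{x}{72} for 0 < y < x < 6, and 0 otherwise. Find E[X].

f_X(x) = ∫_0^x \frac{x}{72} dy = \frac{x^{2}}{72}
E[X] = ∫_0^6 x × (\frac{x^{2}}{72}) dx = \frac{9}{2}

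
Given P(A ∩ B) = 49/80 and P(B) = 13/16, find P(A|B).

P(A|B) = P(A ∩ B) / P(B)
= (49/80) / (13/16)
= 49/65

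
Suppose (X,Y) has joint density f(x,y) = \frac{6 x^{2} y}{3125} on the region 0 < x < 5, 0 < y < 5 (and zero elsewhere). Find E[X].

f_X(x) = ∫_0^5 \frac{6 x^{2} y}{3125} dy = \frac{3 x^{2}}{125}
E[X] = ∫_0^5 x × (\frac{3 x^{2}}{125}) dx = \frac{15}{4}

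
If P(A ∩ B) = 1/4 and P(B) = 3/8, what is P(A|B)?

P(A|B) = P(A ∩ B) / P(B)
= (1/4) / (3/8)
= 2/3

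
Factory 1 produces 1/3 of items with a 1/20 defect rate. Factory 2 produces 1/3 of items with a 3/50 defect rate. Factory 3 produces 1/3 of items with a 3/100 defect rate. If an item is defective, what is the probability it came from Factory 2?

Using Bayes' theorem:
P(F1) = 1/3, P(D|F1) = 1/20
P(F2) = 1/3, P(D|F2) = 3/50
P(F3) = 1/3, P(D|F3) = 3/100
P(D) = P(D|F1)P(F1) + P(D|F2)P(F2) + P(D|F3)P(F3)
     = \frac{7}{150}
P(F2|D) = P(D|F2)P(F2) / P(D)
= \frac{3}{7}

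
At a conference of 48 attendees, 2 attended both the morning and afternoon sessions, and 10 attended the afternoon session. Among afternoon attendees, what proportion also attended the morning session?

P(A ∩ B) = 2/48 = 1/24
P(B) = 10/48 = 5/24
P(A|B) = P(A ∩ B) / P(B) = (1/24) / (5/24) = 1/5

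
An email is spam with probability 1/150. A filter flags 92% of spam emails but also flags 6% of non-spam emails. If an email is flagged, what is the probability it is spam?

Let D = the rare event, + = positive/flagged.
P(D) = 1/150
P(+|D) = 92/100 = 23/25
P(+|D') = 6/100 = 3/50
P(+) = P(+|D)P(D) + P(+|D')P(D')
     = \frac{23}{25} × \frac{1}{150} + \frac{3}{50} × \frac{149}{150}
     = \frac{493}{7500}
P(D|+) = P(+|D)P(D)/P(+) = \frac{46}{493}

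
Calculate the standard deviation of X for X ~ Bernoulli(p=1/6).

For X ~ Bernoulli(p=1/6):
Var(X) = \frac{5}{36}
SD(X) = √(Var(X)) = √(\frac{5}{36}) = \frac{\sqrt{5}}{6}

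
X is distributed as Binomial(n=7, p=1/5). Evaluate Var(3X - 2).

For X ~ Binomial(n=7, p=1/5):
Var(X) = \frac{28}{25}
Var(3X - 2) = (3)² × Var(X) = 9 × \frac{28}{25} = \frac{252}{25}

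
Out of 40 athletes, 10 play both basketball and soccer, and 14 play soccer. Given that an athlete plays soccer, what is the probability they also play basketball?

P(A ∩ B) = 10/40 = 1/4
P(B) = 14/40 = 7/20
P(A|B) = P(A ∩ B) / P(B) = (1/4) / (7/20) = 5/7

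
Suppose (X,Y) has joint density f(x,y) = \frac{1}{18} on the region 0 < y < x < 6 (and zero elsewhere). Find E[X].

f_X(x) = ∫_0^x \frac{1}{18} dy = \frac{x}{18}
E[X] = ∫_0^6 x × (\frac{x}{18}) dx = 4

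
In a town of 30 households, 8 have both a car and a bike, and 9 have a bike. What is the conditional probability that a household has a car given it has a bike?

P(A ∩ B) = 8/30 = 4/15
P(B) = 9/30 = 3/10
P(A|B) = P(A ∩ B) / P(B) = (4/15) / (3/10) = 8/9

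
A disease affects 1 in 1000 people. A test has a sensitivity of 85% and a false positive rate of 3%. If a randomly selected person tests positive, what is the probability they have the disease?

Let D = the rare event, + = positive/flagged.
P(D) = 1/1000
P(+|D) = 85/100 = 17/20
P(+|D') = 3/100
P(+) = P(+|D)P(D) + P(+|D')P(D')
     = \frac{17}{20} × \frac{1}{1000} + \frac{3}{100} × \frac{999}{1000}
     = \frac{1541}{50000}
P(D|+) = P(+|D)P(D)/P(+) = \frac{85}{3082}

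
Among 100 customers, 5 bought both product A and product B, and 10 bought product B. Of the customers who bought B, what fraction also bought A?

P(A ∩ B) = 5/100 = 1/20
P(B) = 10/100 = 1/10
P(A|B) = P(A ∩ B) / P(B) = (1/20) / (1/10) = 1/2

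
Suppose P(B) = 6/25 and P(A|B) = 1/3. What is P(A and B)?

By definition, P(A|B) = P(A ∩ B) / P(B)
So P(A ∩ B) = P(A|B) × P(B)
= 1/3 × 6/25
= 2/25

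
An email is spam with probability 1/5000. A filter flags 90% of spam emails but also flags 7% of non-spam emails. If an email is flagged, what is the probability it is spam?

Let D = the rare event, + = positive/flagged.
P(D) = 1/5000
P(+|D) = 90/100 = 9/10
P(+|D') = 7/100
P(+) = P(+|D)P(D) + P(+|D')P(D')
     = \frac{9}{10} × \frac{1}{5000} + \frac{7}{100} × \frac{4999}{5000}
     = \frac{35083}{500000}
P(D|+) = P(+|D)P(D)/P(+) = \frac{90}{35083}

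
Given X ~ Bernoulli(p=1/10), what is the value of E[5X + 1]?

For X ~ Bernoulli(p=1/10):
E[X] = \frac{1}{10}
E[5X + 1] = 5 × E[X] + 1 = \frac{3}{2}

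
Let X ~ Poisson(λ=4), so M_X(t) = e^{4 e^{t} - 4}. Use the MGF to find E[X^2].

To find E[X^2], compute M^(2)(0):
M^(1)(t) = 4 e^{t} e^{4 e^{t} - 4}
M^(2)(t) = 16 e^{2 t} e^{4 e^{t} - 4} + 4 e^{t} e^{4 e^{t} - 4}
M^(2)(0) = 20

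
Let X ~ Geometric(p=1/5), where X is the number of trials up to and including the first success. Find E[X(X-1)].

E[X(X-1)] = E[X² - X] = E[X²] - E[X]
E[X] = 5
E[X²] = Var(X) + (E[X])² = 20 + (5)² = 45
E[X(X-1)] = 45 - 5 = 40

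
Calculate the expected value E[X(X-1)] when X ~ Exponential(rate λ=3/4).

E[X(X-1)] = E[X² - X] = E[X²] - E[X]
E[X] = \frac{4}{3}
E[X²] = Var(X) + (E[X])² = \frac{16}{9} + (\frac{4}{3})² = \frac{32}{9}
E[X(X-1)] = \frac{32}{9} - \frac{4}{3} = \frac{20}{9}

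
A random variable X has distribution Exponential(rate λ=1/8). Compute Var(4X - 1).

For X ~ Exponential(rate λ=1/8):
Var(X) = 64
Var(4X - 1) = (4)² × Var(X) = 16 × 64 = 1024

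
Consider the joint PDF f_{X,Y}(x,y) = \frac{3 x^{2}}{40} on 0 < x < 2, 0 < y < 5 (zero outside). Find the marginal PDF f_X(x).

f_X(x) = ∫_0^5 f(x,y) dy
= ∫_0^5 \frac{3 x^{2}}{40} dy
= \frac{3 x^{2}}{8} for 0 < x < 2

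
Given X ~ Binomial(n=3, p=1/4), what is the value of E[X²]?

Using the identity E[X²] = Var(X) + (E[X])²:
E[X] = \frac{3}{4}
Var(X) = \frac{9}{16}
E[X²] = \frac{9}{16} + (\frac{3}{4})²
= \frac{9}{8}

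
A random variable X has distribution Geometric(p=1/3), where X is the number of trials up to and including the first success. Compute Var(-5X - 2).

For X ~ Geometric(p=1/3), where X is the number of trials up to and including the first success:
Var(X) = 6
Var(-5X - 2) = (-5)² × Var(X) = 25 × 6 = 150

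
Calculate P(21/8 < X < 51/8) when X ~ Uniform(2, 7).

P(21/8 < X < 51/8) = ∫_{21/8}^{51/8} f(x) dx
where f(x) = \frac{1}{5}
= \frac{3}{4}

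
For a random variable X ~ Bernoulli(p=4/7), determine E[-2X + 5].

For X ~ Bernoulli(p=4/7):
E[X] = \frac{4}{7}
E[-2X + 5] = -2 × E[X] + 5 = \frac{27}{7}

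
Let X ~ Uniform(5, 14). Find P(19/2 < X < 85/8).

P(19/2 < X < 85/8) = ∫_{19/2}^{85/8} f(x) dx
where f(x) = \frac{1}{9}
= \frac{1}{8}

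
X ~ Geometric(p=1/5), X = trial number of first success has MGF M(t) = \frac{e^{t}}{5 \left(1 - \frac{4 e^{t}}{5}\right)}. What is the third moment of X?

To find E[X^3], compute M^(3)(0):
M^(1)(t) = \frac{e^{t}}{5 \left(1 - \frac{4 e^{t}}{5}\right)} + \frac{4 e^{2 t}}{25 \left(1 - \frac{4 e^{t}}{5}\right)^{2}}
M^(2)(t) = \frac{e^{t}}{5 \left(1 - \frac{4 e^{t}}{5}\right)} + \frac{12 e^{2 t}}{25 \left(1 - \frac{4 e^{t}}{5}\right)^{2}} + \frac{32 e^{3 t}}{125 \left(1 - \frac{4 e^{t}}{5}\right)^{3}}
M^(3)(t) = \frac{e^{t}}{5 \left(1 - \frac{4 e^{t}}{5}\right)} + \frac{28 e^{2 t}}{25 \left(1 - \frac{4 e^{t}}{5}\right)^{2}} + \frac{192 e^{3 t}}{125 \left(1 - \frac{4 e^{t}}{5}\right)^{3}} + \frac{384 e^{4 t}}{625 \left(1 - \frac{4 e^{t}}{5}\right)^{4}}
M^(3)(0) = 605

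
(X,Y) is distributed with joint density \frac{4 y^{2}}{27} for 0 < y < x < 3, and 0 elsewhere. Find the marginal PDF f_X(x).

f_X(x) = ∫_0^x \frac{4 y^{2}}{27} dy = \frac{4 x^{3}}{81}
for 0 < x < 3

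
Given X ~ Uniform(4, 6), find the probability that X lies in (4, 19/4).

P(4 < X < 19/4) = ∫_{4}^{19/4} f(x) dx
where f(x) = \frac{1}{2}
= \frac{3}{8}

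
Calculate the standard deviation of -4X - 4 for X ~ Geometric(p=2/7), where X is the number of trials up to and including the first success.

For X ~ Geometric(p=2/7), where X is the number of trials up to and including the first success:
Var(X) = \frac{35}{4}
SD(X) = √(Var(X)) = √(\frac{35}{4}) = \frac{\sqrt{35}}{2}
SD(-4X - 4) = |-4| × SD(X) = 4 × \frac{\sqrt{35}}{2} = 2 \sqrt{35}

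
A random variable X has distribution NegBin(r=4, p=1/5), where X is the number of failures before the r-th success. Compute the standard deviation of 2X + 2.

For X ~ NegBin(r=4, p=1/5), where X is the number of failures before the r-th success:
Var(X) = 80
SD(X) = √(Var(X)) = √(80) = 4 \sqrt{5}
SD(2X + 2) = |2| × SD(X) = 2 × 4 \sqrt{5} = 8 \sqrt{5}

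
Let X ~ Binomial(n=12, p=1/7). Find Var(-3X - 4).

For X ~ Binomial(n=12, p=1/7):
Var(X) = \frac{72}{49}
Var(-3X - 4) = (-3)² × Var(X) = 9 × \frac{72}{49} = \frac{648}{49}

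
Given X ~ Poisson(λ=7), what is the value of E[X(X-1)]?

E[X(X-1)] = E[X² - X] = E[X²] - E[X]
E[X] = 7
E[X²] = Var(X) + (E[X])² = 7 + (7)² = 56
E[X(X-1)] = 56 - 7 = 49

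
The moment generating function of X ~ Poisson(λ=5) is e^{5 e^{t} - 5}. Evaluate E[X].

To find E[X], compute M^(1)(0):
M^(1)(t) = 5 e^{t} e^{5 e^{t} - 5}
M^(1)(0) = 5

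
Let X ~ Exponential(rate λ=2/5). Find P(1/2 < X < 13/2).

P(1/2 < X < 13/2) = ∫_{1/2}^{13/2} f(x) dx
where f(x) = \frac{2 e^{- \frac{2 x}{5}}}{5}
= - \frac{1 - e^{\frac{12}{5}}}{e^{\frac{13}{5}}}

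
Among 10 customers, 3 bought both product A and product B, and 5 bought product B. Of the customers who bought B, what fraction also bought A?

P(A ∩ B) = 3/10
P(B) = 5/10 = 1/2
P(A|B) = P(A ∩ B) / P(B) = (3/10) / (1/2) = 3/5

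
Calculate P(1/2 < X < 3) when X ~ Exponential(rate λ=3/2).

P(1/2 < X < 3) = ∫_{1/2}^{3} f(x) dx
where f(x) = \frac{3 e^{- \frac{3 x}{2}}}{2}
= - \frac{1}{e^{\frac{9}{2}}} + e^{- \frac{3}{4}}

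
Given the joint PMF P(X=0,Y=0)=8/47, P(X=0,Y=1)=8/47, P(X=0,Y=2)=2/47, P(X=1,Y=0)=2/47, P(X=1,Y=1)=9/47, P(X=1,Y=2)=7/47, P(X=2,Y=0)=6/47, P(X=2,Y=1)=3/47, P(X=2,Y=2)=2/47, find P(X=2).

P(X=2) = P(X=2,Y=0) + P(X=2,Y=1) + P(X=2,Y=2)
= 6/47 + 3/47 + 2/47
= 11/47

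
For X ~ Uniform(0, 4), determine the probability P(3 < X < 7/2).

P(3 < X < 7/2) = ∫_{3}^{7/2} f(x) dx
where f(x) = \frac{1}{4}
= \frac{1}{8}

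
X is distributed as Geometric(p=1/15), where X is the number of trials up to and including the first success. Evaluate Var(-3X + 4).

For X ~ Geometric(p=1/15), where X is the number of trials up to and including the first success:
Var(X) = 210
Var(-3X + 4) = (-3)² × Var(X) = 9 × 210 = 1890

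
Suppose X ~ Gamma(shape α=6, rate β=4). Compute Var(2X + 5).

For X ~ Gamma(shape α=6, rate β=4):
Var(X) = \frac{3}{8}
Var(2X + 5) = (2)² × Var(X) = 4 × \frac{3}{8} = \frac{3}{2}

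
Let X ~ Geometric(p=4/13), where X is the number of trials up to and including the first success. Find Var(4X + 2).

For X ~ Geometric(p=4/13), where X is the number of trials up to and including the first success:
Var(X) = \frac{117}{16}
Var(4X + 2) = (4)² × Var(X) = 16 × \frac{117}{16} = 117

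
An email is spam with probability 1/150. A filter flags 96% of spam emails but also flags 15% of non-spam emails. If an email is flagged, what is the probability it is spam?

Let D = the rare event, + = positive/flagged.
P(D) = 1/150
P(+|D) = 96/100 = 24/25
P(+|D') = 15/100 = 3/20
P(+) = P(+|D)P(D) + P(+|D')P(D')
     = \frac{24}{25} × \frac{1}{150} + \frac{3}{20} × \frac{149}{150}
     = \frac{777}{5000}
P(D|+) = P(+|D)P(D)/P(+) = \frac{32}{777}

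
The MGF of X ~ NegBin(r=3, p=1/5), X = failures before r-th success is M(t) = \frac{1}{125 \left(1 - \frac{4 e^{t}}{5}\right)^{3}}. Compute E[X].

To find E[X], compute M^(1)(0):
M^(1)(t) = \frac{12 e^{t}}{625 \left(1 - \frac{4 e^{t}}{5}\right)^{4}}
M^(1)(0) = 12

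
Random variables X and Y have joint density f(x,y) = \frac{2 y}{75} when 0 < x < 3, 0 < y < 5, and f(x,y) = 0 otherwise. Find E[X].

f_X(x) = ∫_0^5 \frac{2 y}{75} dy = \frac{1}{3}
E[X] = ∫_0^3 x × (\frac{1}{3}) dx = \frac{3}{2}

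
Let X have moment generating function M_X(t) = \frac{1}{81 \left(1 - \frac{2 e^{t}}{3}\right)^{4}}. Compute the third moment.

To find E[X^3], compute M^(3)(0):
M^(1)(t) = \frac{8 e^{t}}{243 \left(1 - \frac{2 e^{t}}{3}\right)^{5}}
M^(2)(t) = \frac{8 e^{t}}{243 \left(1 - \frac{2 e^{t}}{3}\right)^{5}} + \frac{80 e^{2 t}}{729 \left(1 - \frac{2 e^{t}}{3}\right)^{6}}
M^(3)(t) = \frac{8 e^{t}}{243 \left(1 - \frac{2 e^{t}}{3}\right)^{5}} + \frac{80 e^{2 t}}{243 \left(1 - \frac{2 e^{t}}{3}\right)^{6}} + \frac{320 e^{3 t}}{729 \left(1 - \frac{2 e^{t}}{3}\right)^{7}}
M^(3)(0) = 1208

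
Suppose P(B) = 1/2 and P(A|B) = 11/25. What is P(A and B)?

By definition, P(A|B) = P(A ∩ B) / P(B)
So P(A ∩ B) = P(A|B) × P(B)
= 11/25 × 1/2
= 11/50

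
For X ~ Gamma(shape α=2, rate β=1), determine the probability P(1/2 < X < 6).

P(1/2 < X < 6) = ∫_{1/2}^{6} f(x) dx
where f(x) = x e^{- x}
= - \frac{7}{e^{6}} + \frac{3}{2 e^{\frac{1}{2}}}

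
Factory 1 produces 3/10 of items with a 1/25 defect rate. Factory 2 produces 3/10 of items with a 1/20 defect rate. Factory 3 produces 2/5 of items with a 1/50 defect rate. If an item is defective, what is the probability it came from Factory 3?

Using Bayes' theorem:
P(F1) = 3/10, P(D|F1) = 1/25
P(F2) = 3/10, P(D|F2) = 1/20
P(F3) = 2/5, P(D|F3) = 1/50
P(D) = P(D|F1)P(F1) + P(D|F2)P(F2) + P(D|F3)P(F3)
     = \frac{7}{200}
P(F3|D) = P(D|F3)P(F3) / P(D)
= \frac{8}{35}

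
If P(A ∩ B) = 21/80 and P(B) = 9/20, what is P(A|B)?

P(A|B) = P(A ∩ B) / P(B)
= (21/80) / (9/20)
= 7/12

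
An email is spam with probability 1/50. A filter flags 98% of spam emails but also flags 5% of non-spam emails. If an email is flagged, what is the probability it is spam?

Let D = the rare event, + = positive/flagged.
P(D) = 1/50
P(+|D) = 98/100 = 49/50
P(+|D') = 5/100 = 1/20
P(+) = P(+|D)P(D) + P(+|D')P(D')
     = \frac{49}{50} × \frac{1}{50} + \frac{1}{20} × \frac{49}{50}
     = \frac{343}{5000}
P(D|+) = P(+|D)P(D)/P(+) = \frac{2}{7}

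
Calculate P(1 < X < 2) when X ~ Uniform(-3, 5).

P(1 < X < 2) = ∫_{1}^{2} f(x) dx
where f(x) = \frac{1}{8}
= \frac{1}{8}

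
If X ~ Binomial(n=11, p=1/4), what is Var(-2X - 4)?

For X ~ Binomial(n=11, p=1/4):
Var(X) = \frac{33}{16}
Var(-2X - 4) = (-2)² × Var(X) = 4 × \frac{33}{16} = \frac{33}{4}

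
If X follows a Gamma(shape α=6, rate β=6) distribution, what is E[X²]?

Using the identity E[X²] = Var(X) + (E[X])²:
E[X] = 1
Var(X) = \frac{1}{6}
E[X²] = \frac{1}{6} + (1)²
= \frac{7}{6}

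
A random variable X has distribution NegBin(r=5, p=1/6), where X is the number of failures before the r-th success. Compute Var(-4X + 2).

For X ~ NegBin(r=5, p=1/6), where X is the number of failures before the r-th success:
Var(X) = 150
Var(-4X + 2) = (-4)² × Var(X) = 16 × 150 = 2400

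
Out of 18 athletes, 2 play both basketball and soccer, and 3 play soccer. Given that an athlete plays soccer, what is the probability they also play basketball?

P(A ∩ B) = 2/18 = 1/9
P(B) = 3/18 = 1/6
P(A|B) = P(A ∩ B) / P(B) = (1/9) / (1/6) = 2/3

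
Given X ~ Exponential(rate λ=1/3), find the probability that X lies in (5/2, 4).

P(5/2 < X < 4) = ∫_{5/2}^{4} f(x) dx
where f(x) = \frac{e^{- \frac{x}{3}}}{3}
= - \frac{1}{e^{\frac{4}{3}}} + e^{- \frac{5}{6}}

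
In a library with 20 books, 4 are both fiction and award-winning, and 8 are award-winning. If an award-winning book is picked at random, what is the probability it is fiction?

P(A ∩ B) = 4/20 = 1/5
P(B) = 8/20 = 2/5
P(A|B) = P(A ∩ B) / P(B) = (1/5) / (2/5) = 1/2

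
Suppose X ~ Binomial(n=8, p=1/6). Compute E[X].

For X ~ Binomial(n=8, p=1/6), the expected value is:
E[X] = \frac{4}{3}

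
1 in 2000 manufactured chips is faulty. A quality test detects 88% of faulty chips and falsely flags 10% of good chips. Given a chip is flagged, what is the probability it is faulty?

Let D = the rare event, + = positive/flagged.
P(D) = 1/2000
P(+|D) = 88/100 = 22/25
P(+|D') = 10/100 = 1/10
P(+) = P(+|D)P(D) + P(+|D')P(D')
     = \frac{22}{25} × \frac{1}{2000} + \frac{1}{10} × \frac{1999}{2000}
     = \frac{10039}{100000}
P(D|+) = P(+|D)P(D)/P(+) = \frac{44}{10039}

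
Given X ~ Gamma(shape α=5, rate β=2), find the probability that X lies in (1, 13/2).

P(1 < X < 13/2) = ∫_{1}^{13/2} f(x) dx
where f(x) = \frac{4 x^{4} e^{- 2 x}}{3}
= \frac{-39713 + 168 e^{11}}{24 e^{13}}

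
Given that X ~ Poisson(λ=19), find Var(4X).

For X ~ Poisson(λ=19):
Var(X) = 19
Var(4X) = (4)² × Var(X) = 16 × 19 = 304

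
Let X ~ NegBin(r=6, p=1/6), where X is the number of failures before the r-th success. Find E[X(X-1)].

E[X(X-1)] = E[X² - X] = E[X²] - E[X]
E[X] = 30
E[X²] = Var(X) + (E[X])² = 180 + (30)² = 1080
E[X(X-1)] = 1080 - 30 = 1050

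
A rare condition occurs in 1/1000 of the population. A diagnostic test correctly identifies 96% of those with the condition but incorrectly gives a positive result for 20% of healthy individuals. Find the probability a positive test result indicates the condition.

Let D = the rare event, + = positive/flagged.
P(D) = 1/1000
P(+|D) = 96/100 = 24/25
P(+|D') = 20/100 = 1/5
P(+) = P(+|D)P(D) + P(+|D')P(D')
     = \frac{24}{25} × \frac{1}{1000} + \frac{1}{5} × \frac{999}{1000}
     = \frac{5019}{25000}
P(D|+) = P(+|D)P(D)/P(+) = \frac{8}{1673}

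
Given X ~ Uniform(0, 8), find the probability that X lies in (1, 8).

P(1 < X < 8) = ∫_{1}^{8} f(x) dx
where f(x) = \frac{1}{8}
= \frac{7}{8}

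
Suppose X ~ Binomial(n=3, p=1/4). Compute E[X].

For X ~ Binomial(n=3, p=1/4), the expected value is:
E[X] = \frac{3}{4}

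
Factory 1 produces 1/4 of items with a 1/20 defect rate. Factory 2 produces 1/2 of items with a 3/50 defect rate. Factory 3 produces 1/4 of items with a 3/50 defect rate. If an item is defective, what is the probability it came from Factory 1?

Using Bayes' theorem:
P(F1) = 1/4, P(D|F1) = 1/20
P(F2) = 1/2, P(D|F2) = 3/50
P(F3) = 1/4, P(D|F3) = 3/50
P(D) = P(D|F1)P(F1) + P(D|F2)P(F2) + P(D|F3)P(F3)
     = \frac{23}{400}
P(F1|D) = P(D|F1)P(F1) / P(D)
= \frac{5}{23}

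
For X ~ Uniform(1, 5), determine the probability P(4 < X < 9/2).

P(4 < X < 9/2) = ∫_{4}^{9/2} f(x) dx
where f(x) = \frac{1}{4}
= \frac{1}{8}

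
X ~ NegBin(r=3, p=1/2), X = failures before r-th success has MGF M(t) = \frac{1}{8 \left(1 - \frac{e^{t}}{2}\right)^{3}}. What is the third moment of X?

To find E[X^3], compute M^(3)(0):
M^(1)(t) = \frac{3 e^{t}}{16 \left(1 - \frac{e^{t}}{2}\right)^{4}}
M^(2)(t) = \frac{3 e^{t}}{16 \left(1 - \frac{e^{t}}{2}\right)^{4}} + \frac{3 e^{2 t}}{8 \left(1 - \frac{e^{t}}{2}\right)^{5}}
M^(3)(t) = \frac{3 e^{t}}{16 \left(1 - \frac{e^{t}}{2}\right)^{4}} + \frac{9 e^{2 t}}{8 \left(1 - \frac{e^{t}}{2}\right)^{5}} + \frac{15 e^{3 t}}{16 \left(1 - \frac{e^{t}}{2}\right)^{6}}
M^(3)(0) = 99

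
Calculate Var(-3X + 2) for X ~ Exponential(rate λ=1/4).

For X ~ Exponential(rate λ=1/4):
Var(X) = 16
Var(-3X + 2) = (-3)² × Var(X) = 9 × 16 = 144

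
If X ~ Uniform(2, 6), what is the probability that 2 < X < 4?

P(2 < X < 4) = ∫_{2}^{4} f(x) dx
where f(x) = \frac{1}{4}
= \frac{1}{2}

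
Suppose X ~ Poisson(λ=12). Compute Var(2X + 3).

For X ~ Poisson(λ=12):
Var(X) = 12
Var(2X + 3) = (2)² × Var(X) = 4 × 12 = 48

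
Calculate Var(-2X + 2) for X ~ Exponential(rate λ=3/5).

For X ~ Exponential(rate λ=3/5):
Var(X) = \frac{25}{9}
Var(-2X + 2) = (-2)² × Var(X) = 4 × \frac{25}{9} = \frac{100}{9}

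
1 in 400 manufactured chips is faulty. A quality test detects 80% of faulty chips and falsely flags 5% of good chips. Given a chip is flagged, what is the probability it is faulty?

Let D = the rare event, + = positive/flagged.
P(D) = 1/400
P(+|D) = 80/100 = 4/5
P(+|D') = 5/100 = 1/20
P(+) = P(+|D)P(D) + P(+|D')P(D')
     = \frac{4}{5} × \frac{1}{400} + \frac{1}{20} × \frac{399}{400}
     = \frac{83}{1600}
P(D|+) = P(+|D)P(D)/P(+) = \frac{16}{415}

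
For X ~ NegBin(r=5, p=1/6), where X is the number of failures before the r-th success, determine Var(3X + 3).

For X ~ NegBin(r=5, p=1/6), where X is the number of failures before the r-th success:
Var(X) = 150
Var(3X + 3) = (3)² × Var(X) = 9 × 150 = 1350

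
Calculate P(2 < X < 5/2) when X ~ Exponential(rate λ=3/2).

P(2 < X < 5/2) = ∫_{2}^{5/2} f(x) dx
where f(x) = \frac{3 e^{- \frac{3 x}{2}}}{2}
= - \frac{1}{e^{\frac{15}{4}}} + e^{-3}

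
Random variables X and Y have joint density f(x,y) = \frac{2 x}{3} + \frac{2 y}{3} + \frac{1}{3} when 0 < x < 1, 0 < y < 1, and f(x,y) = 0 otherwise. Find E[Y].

E[Y] = ∫_0^1 ∫_0^1 y × f(x,y) dx dy
= \frac{5}{9}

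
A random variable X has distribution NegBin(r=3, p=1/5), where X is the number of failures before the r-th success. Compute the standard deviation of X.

For X ~ NegBin(r=3, p=1/5), where X is the number of failures before the r-th success:
Var(X) = 60
SD(X) = √(Var(X)) = √(60) = 2 \sqrt{15}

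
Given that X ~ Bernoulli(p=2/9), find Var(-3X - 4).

For X ~ Bernoulli(p=2/9):
Var(X) = \frac{14}{81}
Var(-3X - 4) = (-3)² × Var(X) = 9 × \frac{14}{81} = \frac{14}{9}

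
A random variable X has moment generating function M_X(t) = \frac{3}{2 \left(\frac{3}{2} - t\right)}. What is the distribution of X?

The MGF M(t) = \frac{3}{2 \left(\frac{3}{2} - t\right)} is the standard form for the Exponential distribution.
Comparing with the known MGF formula identifies: Exponential(rate λ=3/2)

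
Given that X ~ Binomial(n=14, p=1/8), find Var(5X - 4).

For X ~ Binomial(n=14, p=1/8):
Var(X) = \frac{49}{32}
Var(5X - 4) = (5)² × Var(X) = 25 × \frac{49}{32} = \frac{1225}{32}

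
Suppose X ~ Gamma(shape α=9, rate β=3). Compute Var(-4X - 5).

For X ~ Gamma(shape α=9, rate β=3):
Var(X) = 1
Var(-4X - 5) = (-4)² × Var(X) = 16 × 1 = 16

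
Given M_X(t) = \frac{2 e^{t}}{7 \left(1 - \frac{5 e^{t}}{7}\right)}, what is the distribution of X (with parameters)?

The MGF M(t) = \frac{2 e^{t}}{7 \left(1 - \frac{5 e^{t}}{7}\right)} is the standard form for the Geometric distribution.
Comparing with the known MGF formula identifies: Geometric(p=2/7), X = trial number of first success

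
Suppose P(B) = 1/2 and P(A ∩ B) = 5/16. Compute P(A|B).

P(A|B) = P(A ∩ B) / P(B)
= (5/16) / (1/2)
= 5/8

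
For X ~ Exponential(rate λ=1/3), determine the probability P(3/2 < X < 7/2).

P(3/2 < X < 7/2) = ∫_{3/2}^{7/2} f(x) dx
where f(x) = \frac{e^{- \frac{x}{3}}}{3}
= - \frac{1}{e^{\frac{7}{6}}} + e^{- \frac{1}{2}}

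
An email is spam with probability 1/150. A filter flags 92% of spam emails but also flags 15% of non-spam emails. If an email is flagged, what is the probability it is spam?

Let D = the rare event, + = positive/flagged.
P(D) = 1/150
P(+|D) = 92/100 = 23/25
P(+|D') = 15/100 = 3/20
P(+) = P(+|D)P(D) + P(+|D')P(D')
     = \frac{23}{25} × \frac{1}{150} + \frac{3}{20} × \frac{149}{150}
     = \frac{2327}{15000}
P(D|+) = P(+|D)P(D)/P(+) = \frac{92}{2327}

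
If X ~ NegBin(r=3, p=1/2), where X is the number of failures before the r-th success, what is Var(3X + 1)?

For X ~ NegBin(r=3, p=1/2), where X is the number of failures before the r-th success:
Var(X) = 6
Var(3X + 1) = (3)² × Var(X) = 9 × 6 = 54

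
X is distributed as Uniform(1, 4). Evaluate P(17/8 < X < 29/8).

P(17/8 < X < 29/8) = ∫_{17/8}^{29/8} f(x) dx
where f(x) = \frac{1}{3}
= \frac{1}{2}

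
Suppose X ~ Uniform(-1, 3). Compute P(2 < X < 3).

P(2 < X < 3) = ∫_{2}^{3} f(x) dx
where f(x) = \frac{1}{4}
= \frac{1}{4}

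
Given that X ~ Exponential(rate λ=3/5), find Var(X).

For X ~ Exponential(rate λ=3/5):
Var(X) = \frac{25}{9}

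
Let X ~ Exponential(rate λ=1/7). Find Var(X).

For X ~ Exponential(rate λ=1/7):
Var(X) = 49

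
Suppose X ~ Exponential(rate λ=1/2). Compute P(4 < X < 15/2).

P(4 < X < 15/2) = ∫_{4}^{15/2} f(x) dx
where f(x) = \frac{e^{- \frac{x}{2}}}{2}
= - \frac{1}{e^{\frac{15}{4}}} + e^{-2}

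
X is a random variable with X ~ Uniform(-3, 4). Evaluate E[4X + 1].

For X ~ Uniform(-3, 4):
E[X] = \frac{1}{2}
E[4X + 1] = 4 × E[X] + 1 = 3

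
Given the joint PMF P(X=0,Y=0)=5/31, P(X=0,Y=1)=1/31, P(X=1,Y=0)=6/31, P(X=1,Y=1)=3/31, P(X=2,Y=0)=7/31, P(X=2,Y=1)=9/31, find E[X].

First find marginal of X:
P(X=0) = 6/31
P(X=1) = 9/31
P(X=2) = 16/31
E[X] = 0 × 6/31 + 1 × 9/31 + 2 × 16/31 = 41/31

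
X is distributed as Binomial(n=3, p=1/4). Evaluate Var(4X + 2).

For X ~ Binomial(n=3, p=1/4):
Var(X) = \frac{9}{16}
Var(4X + 2) = (4)² × Var(X) = 16 × \frac{9}{16} = 9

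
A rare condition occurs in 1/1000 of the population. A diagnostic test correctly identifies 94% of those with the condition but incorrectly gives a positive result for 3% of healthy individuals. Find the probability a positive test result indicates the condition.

Let D = the rare event, + = positive/flagged.
P(D) = 1/1000
P(+|D) = 94/100 = 47/50
P(+|D') = 3/100
P(+) = P(+|D)P(D) + P(+|D')P(D')
     = \frac{47}{50} × \frac{1}{1000} + \frac{3}{100} × \frac{999}{1000}
     = \frac{3091}{100000}
P(D|+) = P(+|D)P(D)/P(+) = \frac{94}{3091}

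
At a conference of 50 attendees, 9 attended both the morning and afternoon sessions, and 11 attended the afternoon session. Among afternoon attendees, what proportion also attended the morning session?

P(A ∩ B) = 9/50
P(B) = 11/50
P(A|B) = P(A ∩ B) / P(B) = (9/50) / (11/50) = 9/11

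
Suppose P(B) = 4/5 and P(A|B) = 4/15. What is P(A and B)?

By definition, P(A|B) = P(A ∩ B) / P(B)
So P(A ∩ B) = P(A|B) × P(B)
= 4/15 × 4/5
= 16/75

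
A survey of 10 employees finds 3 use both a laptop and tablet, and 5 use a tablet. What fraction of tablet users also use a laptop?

P(A ∩ B) = 3/10
P(B) = 5/10 = 1/2
P(A|B) = P(A ∩ B) / P(B) = (3/10) / (1/2) = 3/5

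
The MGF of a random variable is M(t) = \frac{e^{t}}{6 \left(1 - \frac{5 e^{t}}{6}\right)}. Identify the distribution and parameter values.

The MGF M(t) = \frac{e^{t}}{6 \left(1 - \frac{5 e^{t}}{6}\right)} is the standard form for the Geometric distribution.
Comparing with the known MGF formula identifies: Geometric(p=1/6), X = trial number of first success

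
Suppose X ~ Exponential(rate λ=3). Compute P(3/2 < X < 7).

P(3/2 < X < 7) = ∫_{3/2}^{7} f(x) dx
where f(x) = 3 e^{- 3 x}
= - \frac{1}{e^{21}} + e^{- \frac{9}{2}}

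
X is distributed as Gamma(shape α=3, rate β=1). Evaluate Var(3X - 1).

For X ~ Gamma(shape α=3, rate β=1):
Var(X) = 3
Var(3X - 1) = (3)² × Var(X) = 9 × 3 = 27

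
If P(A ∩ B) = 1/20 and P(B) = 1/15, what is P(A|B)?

P(A|B) = P(A ∩ B) / P(B)
= (1/20) / (1/15)
= 3/4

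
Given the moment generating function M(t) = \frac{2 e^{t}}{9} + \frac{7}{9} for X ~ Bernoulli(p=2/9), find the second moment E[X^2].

To find E[X^2], compute M^(2)(0):
M^(1)(t) = \frac{2 e^{t}}{9}
M^(2)(t) = \frac{2 e^{t}}{9}
M^(2)(0) = \frac{2}{9}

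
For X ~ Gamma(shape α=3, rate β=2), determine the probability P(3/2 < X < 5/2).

P(3/2 < X < 5/2) = ∫_{3/2}^{5/2} f(x) dx
where f(x) = 4 x^{2} e^{- 2 x}
= \frac{-37 + 17 e^{2}}{2 e^{5}}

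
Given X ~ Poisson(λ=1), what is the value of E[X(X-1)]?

E[X(X-1)] = E[X² - X] = E[X²] - E[X]
E[X] = 1
E[X²] = Var(X) + (E[X])² = 1 + (1)² = 2
E[X(X-1)] = 2 - 1 = 1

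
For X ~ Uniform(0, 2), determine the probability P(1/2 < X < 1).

P(1/2 < X < 1) = ∫_{1/2}^{1} f(x) dx
where f(x) = \frac{1}{2}
= \frac{1}{4}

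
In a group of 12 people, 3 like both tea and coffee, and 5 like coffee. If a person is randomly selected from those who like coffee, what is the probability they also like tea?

P(A ∩ B) = 3/12 = 1/4
P(B) = 5/12
P(A|B) = P(A ∩ B) / P(B) = (1/4) / (5/12) = 3/5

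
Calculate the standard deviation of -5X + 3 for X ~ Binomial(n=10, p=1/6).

For X ~ Binomial(n=10, p=1/6):
Var(X) = \frac{25}{18}
SD(X) = √(Var(X)) = √(\frac{25}{18}) = \frac{5 \sqrt{2}}{6}
SD(-5X + 3) = |-5| × SD(X) = 5 × \frac{5 \sqrt{2}}{6} = \frac{25 \sqrt{2}}{6}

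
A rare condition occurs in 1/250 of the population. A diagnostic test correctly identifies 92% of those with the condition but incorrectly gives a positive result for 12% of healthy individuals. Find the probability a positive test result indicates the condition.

Let D = the rare event, + = positive/flagged.
P(D) = 1/250
P(+|D) = 92/100 = 23/25
P(+|D') = 12/100 = 3/25
P(+) = P(+|D)P(D) + P(+|D')P(D')
     = \frac{23}{25} × \frac{1}{250} + \frac{3}{25} × \frac{249}{250}
     = \frac{77}{625}
P(D|+) = P(+|D)P(D)/P(+) = \frac{23}{770}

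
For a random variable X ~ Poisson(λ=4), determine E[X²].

Using the identity E[X²] = Var(X) + (E[X])²:
E[X] = 4
Var(X) = 4
E[X²] = 4 + (4)²
= 20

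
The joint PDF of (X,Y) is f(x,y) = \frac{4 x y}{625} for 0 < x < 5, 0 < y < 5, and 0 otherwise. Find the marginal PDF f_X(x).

f_X(x) = ∫_0^5 f(x,y) dy
= ∫_0^5 \frac{4 x y}{625} dy
= \frac{2 x}{25} for 0 < x < 5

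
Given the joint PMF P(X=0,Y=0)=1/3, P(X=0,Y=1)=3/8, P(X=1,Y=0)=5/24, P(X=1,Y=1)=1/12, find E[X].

First find marginal of X:
P(X=0) = 17/24
P(X=1) = 7/24
E[X] = 0 × 17/24 + 1 × 7/24 = 7/24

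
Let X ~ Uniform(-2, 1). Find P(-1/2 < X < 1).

P(-1/2 < X < 1) = ∫_{-1/2}^{1} f(x) dx
where f(x) = \frac{1}{3}
= \frac{1}{2}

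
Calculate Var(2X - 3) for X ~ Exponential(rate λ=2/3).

For X ~ Exponential(rate λ=2/3):
Var(X) = \frac{9}{4}
Var(2X - 3) = (2)² × Var(X) = 4 × \frac{9}{4} = 9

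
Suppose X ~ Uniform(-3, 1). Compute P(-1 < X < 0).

P(-1 < X < 0) = ∫_{-1}^{0} f(x) dx
where f(x) = \frac{1}{4}
= \frac{1}{4}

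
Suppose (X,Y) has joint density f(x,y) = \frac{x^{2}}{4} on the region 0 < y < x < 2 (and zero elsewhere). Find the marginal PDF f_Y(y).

f_Y(y) = ∫_y^2 \frac{x^{2}}{4} dx = \frac{2}{3} - \frac{y^{3}}{12}
for 0 < y < 2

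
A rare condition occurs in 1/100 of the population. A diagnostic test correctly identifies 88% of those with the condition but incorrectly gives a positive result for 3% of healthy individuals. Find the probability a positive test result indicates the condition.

Let D = the rare event, + = positive/flagged.
P(D) = 1/100
P(+|D) = 88/100 = 22/25
P(+|D') = 3/100
P(+) = P(+|D)P(D) + P(+|D')P(D')
     = \frac{22}{25} × \frac{1}{100} + \frac{3}{100} × \frac{99}{100}
     = \frac{77}{2000}
P(D|+) = P(+|D)P(D)/P(+) = \frac{8}{35}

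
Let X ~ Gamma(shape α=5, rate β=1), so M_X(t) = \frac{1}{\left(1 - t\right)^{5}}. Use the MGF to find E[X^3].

To find E[X^3], compute M^(3)(0):
M^(1)(t) = \frac{5}{\left(1 - t\right)^{6}}
M^(2)(t) = \frac{30}{\left(1 - t\right)^{7}}
M^(3)(t) = \frac{210}{\left(1 - t\right)^{8}}
M^(3)(0) = 210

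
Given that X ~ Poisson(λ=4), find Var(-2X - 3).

For X ~ Poisson(λ=4):
Var(X) = 4
Var(-2X - 3) = (-2)² × Var(X) = 4 × 4 = 16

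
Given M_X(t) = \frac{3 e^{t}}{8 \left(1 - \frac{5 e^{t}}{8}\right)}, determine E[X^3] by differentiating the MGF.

To find E[X^3], compute M^(3)(0):
M^(1)(t) = \frac{3 e^{t}}{8 \left(1 - \frac{5 e^{t}}{8}\right)} + \frac{15 e^{2 t}}{64 \left(1 - \frac{5 e^{t}}{8}\right)^{2}}
M^(2)(t) = \frac{3 e^{t}}{8 \left(1 - \frac{5 e^{t}}{8}\right)} + \frac{45 e^{2 t}}{64 \left(1 - \frac{5 e^{t}}{8}\right)^{2}} + \frac{75 e^{3 t}}{256 \left(1 - \frac{5 e^{t}}{8}\right)^{3}}
M^(3)(t) = \frac{3 e^{t}}{8 \left(1 - \frac{5 e^{t}}{8}\right)} + \frac{105 e^{2 t}}{64 \left(1 - \frac{5 e^{t}}{8}\right)^{2}} + \frac{225 e^{3 t}}{128 \left(1 - \frac{5 e^{t}}{8}\right)^{3}} + \frac{1125 e^{4 t}}{2048 \left(1 - \frac{5 e^{t}}{8}\right)^{4}}
M^(3)(0) = \frac{664}{9}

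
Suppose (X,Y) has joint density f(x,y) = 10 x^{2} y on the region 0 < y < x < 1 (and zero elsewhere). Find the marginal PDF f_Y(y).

f_Y(y) = ∫_y^1 10 x^{2} y dx = \frac{10 y \left(1 - y^{3}\right)}{3}
for 0 < y < 1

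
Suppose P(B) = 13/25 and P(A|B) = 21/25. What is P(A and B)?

By definition, P(A|B) = P(A ∩ B) / P(B)
So P(A ∩ B) = P(A|B) × P(B)
= 21/25 × 13/25
= 273/625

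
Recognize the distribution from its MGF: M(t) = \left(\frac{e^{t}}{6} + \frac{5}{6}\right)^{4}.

The MGF M(t) = \left(\frac{e^{t}}{6} + \frac{5}{6}\right)^{4} is the standard form for the Binomial distribution.
Comparing with the known MGF formula identifies: Binomial(n=4, p=1/6)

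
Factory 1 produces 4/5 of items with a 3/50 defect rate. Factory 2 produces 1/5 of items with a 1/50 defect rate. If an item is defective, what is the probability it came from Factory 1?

Using Bayes' theorem:
P(F1) = 4/5, P(D|F1) = 3/50
P(F2) = 1/5, P(D|F2) = 1/50
P(D) = P(D|F1)P(F1) + P(D|F2)P(F2)
     = \frac{13}{250}
P(F1|D) = P(D|F1)P(F1) / P(D)
= \frac{12}{13}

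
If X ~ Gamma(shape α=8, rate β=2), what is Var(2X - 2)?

For X ~ Gamma(shape α=8, rate β=2):
Var(X) = 2
Var(2X - 2) = (2)² × Var(X) = 4 × 2 = 8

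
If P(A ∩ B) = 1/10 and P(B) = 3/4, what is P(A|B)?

P(A|B) = P(A ∩ B) / P(B)
= (1/10) / (3/4)
= 2/15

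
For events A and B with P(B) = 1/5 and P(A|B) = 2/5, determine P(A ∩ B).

By definition, P(A|B) = P(A ∩ B) / P(B)
So P(A ∩ B) = P(A|B) × P(B)
= 2/5 × 1/5
= 2/25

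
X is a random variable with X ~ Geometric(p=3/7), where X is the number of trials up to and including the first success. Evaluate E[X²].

Using the identity E[X²] = Var(X) + (E[X])²:
E[X] = \frac{7}{3}
Var(X) = \frac{28}{9}
E[X²] = \frac{28}{9} + (\frac{7}{3})²
= \frac{77}{9}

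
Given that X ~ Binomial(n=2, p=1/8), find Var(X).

For X ~ Binomial(n=2, p=1/8):
Var(X) = \frac{7}{32}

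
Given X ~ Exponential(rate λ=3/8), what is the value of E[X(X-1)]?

E[X(X-1)] = E[X² - X] = E[X²] - E[X]
E[X] = \frac{8}{3}
E[X²] = Var(X) + (E[X])² = \frac{64}{9} + (\frac{8}{3})² = \frac{128}{9}
E[X(X-1)] = \frac{128}{9} - \frac{8}{3} = \frac{104}{9}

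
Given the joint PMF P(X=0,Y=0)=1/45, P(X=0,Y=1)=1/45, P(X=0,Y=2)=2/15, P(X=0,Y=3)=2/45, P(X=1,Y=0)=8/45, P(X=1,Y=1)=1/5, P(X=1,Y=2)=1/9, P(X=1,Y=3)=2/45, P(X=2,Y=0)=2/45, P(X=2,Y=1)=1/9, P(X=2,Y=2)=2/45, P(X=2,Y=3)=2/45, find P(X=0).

P(X=0) = P(X=0,Y=0) + P(X=0,Y=1) + P(X=0,Y=2) + P(X=0,Y=3)
= 1/45 + 1/45 + 2/15 + 2/45
= 2/9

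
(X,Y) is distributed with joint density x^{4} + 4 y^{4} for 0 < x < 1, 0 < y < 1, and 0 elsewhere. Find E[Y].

E[Y] = ∫_0^1 ∫_0^1 y × f(x,y) dx dy
= \frac{23}{30}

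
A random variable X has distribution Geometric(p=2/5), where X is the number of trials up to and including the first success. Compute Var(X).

For X ~ Geometric(p=2/5), where X is the number of trials up to and including the first success:
Var(X) = \frac{15}{4}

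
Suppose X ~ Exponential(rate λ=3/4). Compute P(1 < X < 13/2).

P(1 < X < 13/2) = ∫_{1}^{13/2} f(x) dx
where f(x) = \frac{3 e^{- \frac{3 x}{4}}}{4}
= - \frac{1}{e^{\frac{39}{8}}} + e^{- \frac{3}{4}}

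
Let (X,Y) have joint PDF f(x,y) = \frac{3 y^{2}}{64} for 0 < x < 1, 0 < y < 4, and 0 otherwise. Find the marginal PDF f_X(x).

f_X(x) = ∫_0^4 f(x,y) dy
= ∫_0^4 \frac{3 y^{2}}{64} dy
= 1 for 0 < x < 1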